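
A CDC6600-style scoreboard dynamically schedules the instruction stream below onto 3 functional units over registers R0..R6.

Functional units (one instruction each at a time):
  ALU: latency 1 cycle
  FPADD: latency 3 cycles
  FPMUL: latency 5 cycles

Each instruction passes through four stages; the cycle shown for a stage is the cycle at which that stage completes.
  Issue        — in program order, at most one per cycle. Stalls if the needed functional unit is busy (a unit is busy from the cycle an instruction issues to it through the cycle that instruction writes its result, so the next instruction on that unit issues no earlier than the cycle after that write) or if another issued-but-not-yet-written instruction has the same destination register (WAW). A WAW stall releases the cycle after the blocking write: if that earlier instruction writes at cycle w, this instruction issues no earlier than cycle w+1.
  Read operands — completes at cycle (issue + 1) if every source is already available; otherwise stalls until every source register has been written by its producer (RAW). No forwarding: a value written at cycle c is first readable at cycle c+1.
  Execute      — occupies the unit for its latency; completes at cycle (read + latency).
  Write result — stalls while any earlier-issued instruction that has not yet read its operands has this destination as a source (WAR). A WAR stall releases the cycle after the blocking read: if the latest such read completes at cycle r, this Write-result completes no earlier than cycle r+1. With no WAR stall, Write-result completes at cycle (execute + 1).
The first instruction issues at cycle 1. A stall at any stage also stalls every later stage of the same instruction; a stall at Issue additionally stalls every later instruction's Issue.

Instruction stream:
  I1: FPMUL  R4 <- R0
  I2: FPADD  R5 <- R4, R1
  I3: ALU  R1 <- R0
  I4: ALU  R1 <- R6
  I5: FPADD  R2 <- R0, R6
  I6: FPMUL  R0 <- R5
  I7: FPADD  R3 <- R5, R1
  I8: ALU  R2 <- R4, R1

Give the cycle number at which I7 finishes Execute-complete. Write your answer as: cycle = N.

cycle = 24

I1  is:1  ro:2  ex:7  wr:8
I2  is:2  ro:9  ex:12  wr:13  — RAW R4: wait I1 write@8
I3  is:3  ro:4  ex:5  wr:10  — WAR R1: wait I2 read@9
I4  is:11  ro:12  ex:13  wr:14  — struct: ALU busy until I3 writes@10
I5  is:14  ro:15  ex:18  wr:19  — struct: FPADD busy until I2 writes@13
I6  is:15  ro:16  ex:21  wr:22
I7  is:20  ro:21  ex:24  wr:25  — struct: FPADD busy until I5 writes@19
I8  is:21  ro:22  ex:23  wr:24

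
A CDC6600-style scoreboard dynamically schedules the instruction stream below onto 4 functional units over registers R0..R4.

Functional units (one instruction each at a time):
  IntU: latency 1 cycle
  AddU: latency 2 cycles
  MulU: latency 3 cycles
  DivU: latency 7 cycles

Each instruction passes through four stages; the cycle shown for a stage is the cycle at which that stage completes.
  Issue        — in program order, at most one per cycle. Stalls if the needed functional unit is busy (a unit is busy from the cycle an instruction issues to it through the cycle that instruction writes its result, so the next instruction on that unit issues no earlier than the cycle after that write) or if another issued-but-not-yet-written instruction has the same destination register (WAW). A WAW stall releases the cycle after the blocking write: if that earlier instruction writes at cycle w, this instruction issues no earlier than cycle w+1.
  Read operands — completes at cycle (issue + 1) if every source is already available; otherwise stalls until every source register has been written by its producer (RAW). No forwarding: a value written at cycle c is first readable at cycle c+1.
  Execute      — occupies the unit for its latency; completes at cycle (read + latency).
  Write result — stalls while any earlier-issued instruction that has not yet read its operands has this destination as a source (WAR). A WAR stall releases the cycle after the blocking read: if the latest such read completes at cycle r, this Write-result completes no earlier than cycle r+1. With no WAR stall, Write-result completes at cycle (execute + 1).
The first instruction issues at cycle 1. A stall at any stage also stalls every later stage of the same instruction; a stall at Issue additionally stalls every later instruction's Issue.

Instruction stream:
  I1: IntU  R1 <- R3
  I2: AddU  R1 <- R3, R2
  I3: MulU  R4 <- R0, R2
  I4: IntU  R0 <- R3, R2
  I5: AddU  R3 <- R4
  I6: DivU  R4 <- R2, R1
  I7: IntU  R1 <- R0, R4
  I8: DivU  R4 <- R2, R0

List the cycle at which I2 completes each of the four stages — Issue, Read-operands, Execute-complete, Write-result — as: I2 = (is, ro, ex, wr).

[1] I1→IntU
[2] I1 RO
[3] I1 EX
[4] I1 WR R1
[5] I2→AddU
[6] I2 RO | I3→MulU
[7] I3 RO | I4→IntU
[8] I2 EX | I4 RO
[9] I2 WR R1 | I4 EX
[10] I3 EX | I4 WR R0 | I5→AddU
[11] I3 WR R4
[12] I5 RO | I6→DivU
[13] I6 RO | I7→IntU
[14] I5 EX
[15] I5 WR R3
[20] I6 EX
[21] I6 WR R4
[22] I7 RO | I8→DivU
[23] I7 EX | I8 RO
[24] I7 WR R1
[30] I8 EX
[31] I8 WR R4

I2 = (5, 6, 8, 9)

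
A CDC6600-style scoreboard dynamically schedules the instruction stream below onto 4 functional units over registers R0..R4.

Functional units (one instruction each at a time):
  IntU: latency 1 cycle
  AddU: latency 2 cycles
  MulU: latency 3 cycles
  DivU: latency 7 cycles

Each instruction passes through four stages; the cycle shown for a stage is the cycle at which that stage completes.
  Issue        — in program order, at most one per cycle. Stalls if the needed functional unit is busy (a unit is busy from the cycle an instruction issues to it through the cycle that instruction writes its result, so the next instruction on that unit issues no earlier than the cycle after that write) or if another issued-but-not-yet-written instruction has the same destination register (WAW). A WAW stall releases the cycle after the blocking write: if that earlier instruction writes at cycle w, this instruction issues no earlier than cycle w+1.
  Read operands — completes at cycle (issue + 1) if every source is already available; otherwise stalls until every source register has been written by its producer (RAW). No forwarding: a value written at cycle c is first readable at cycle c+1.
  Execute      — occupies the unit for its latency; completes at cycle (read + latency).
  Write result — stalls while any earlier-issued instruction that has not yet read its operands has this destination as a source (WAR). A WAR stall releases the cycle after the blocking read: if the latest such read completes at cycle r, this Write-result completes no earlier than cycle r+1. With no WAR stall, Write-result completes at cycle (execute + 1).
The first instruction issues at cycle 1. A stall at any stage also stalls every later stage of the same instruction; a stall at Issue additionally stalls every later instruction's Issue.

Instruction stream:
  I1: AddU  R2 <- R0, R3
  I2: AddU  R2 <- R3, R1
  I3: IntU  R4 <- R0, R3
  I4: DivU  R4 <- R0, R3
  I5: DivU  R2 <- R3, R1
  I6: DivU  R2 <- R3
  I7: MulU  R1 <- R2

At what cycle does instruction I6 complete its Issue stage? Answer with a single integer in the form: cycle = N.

I1: IS=1 RO=2 EX=4 WR=5
I2: IS=6 RO=7 EX=9 WR=10  [struct: AddU busy until I1 writes@5]
I3: IS=7 RO=8 EX=9 WR=10
I4: IS=11 RO=12 EX=19 WR=20  [WAW R4: wait I3 write@10]
I5: IS=21 RO=22 EX=29 WR=30  [struct: DivU busy until I4 writes@20]
I6: IS=31 RO=32 EX=39 WR=40  [struct: DivU busy until I5 writes@30]
I7: IS=32 RO=41 EX=44 WR=45  [RAW R2: wait I6 write@40]

cycle = 31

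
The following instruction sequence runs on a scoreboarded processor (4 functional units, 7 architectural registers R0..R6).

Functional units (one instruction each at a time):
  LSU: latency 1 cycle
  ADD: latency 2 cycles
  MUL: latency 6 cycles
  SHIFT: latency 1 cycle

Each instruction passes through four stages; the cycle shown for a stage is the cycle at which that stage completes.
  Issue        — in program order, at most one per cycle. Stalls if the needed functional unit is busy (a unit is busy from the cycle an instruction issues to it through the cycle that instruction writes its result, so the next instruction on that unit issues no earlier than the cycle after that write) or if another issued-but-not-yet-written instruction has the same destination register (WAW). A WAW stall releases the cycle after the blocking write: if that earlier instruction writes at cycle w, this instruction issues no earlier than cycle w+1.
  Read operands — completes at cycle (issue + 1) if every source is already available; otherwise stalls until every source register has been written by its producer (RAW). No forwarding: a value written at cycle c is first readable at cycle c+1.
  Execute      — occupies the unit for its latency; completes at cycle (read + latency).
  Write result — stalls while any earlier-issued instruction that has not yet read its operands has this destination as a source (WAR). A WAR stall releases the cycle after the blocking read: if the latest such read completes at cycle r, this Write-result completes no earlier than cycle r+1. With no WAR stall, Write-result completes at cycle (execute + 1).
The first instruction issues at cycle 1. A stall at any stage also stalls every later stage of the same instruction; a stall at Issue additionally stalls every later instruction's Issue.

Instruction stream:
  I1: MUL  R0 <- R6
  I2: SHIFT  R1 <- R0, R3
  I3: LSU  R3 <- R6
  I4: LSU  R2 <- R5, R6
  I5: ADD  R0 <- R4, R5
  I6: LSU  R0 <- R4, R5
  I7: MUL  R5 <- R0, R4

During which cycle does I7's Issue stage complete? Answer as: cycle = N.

cycle = 19

[I1] 1/2/8/9
[I2] 2/10/11/12  (RAW R0: wait I1 write@9)
[I3] 3/4/5/11  (WAR R3: wait I2 read@10)
[I4] 12/13/14/15  (struct: LSU busy until I3 writes@11)
[I5] 13/14/16/17
[I6] 18/19/20/21  (WAW R0: wait I5 write@17)
[I7] 19/22/28/29  (RAW R0: wait I6 write@21)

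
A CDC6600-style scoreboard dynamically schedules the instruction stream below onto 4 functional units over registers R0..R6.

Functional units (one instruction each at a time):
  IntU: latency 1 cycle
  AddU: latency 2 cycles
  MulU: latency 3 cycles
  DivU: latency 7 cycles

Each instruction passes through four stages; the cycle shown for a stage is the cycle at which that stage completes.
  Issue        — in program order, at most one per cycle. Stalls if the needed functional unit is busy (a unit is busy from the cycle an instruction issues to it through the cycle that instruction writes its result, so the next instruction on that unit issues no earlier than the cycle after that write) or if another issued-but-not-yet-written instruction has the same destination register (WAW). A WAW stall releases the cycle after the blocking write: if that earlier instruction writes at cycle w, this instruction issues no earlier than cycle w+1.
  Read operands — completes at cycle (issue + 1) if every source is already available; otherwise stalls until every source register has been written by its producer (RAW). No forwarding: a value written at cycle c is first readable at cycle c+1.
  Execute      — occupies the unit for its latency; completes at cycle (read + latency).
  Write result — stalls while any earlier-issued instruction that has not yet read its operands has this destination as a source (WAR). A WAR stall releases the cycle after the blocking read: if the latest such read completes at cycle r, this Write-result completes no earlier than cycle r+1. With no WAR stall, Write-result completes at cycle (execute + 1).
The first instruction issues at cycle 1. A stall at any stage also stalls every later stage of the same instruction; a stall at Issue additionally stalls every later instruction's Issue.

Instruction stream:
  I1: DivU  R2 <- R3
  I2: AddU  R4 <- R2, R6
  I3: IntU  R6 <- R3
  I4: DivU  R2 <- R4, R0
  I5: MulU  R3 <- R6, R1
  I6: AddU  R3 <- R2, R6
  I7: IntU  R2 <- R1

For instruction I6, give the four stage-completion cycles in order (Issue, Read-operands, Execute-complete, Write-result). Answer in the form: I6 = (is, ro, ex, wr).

I6 = (18, 24, 26, 27)

[I1] 1/2/9/10
[I2] 2/11/13/14  (RAW R2: wait I1 write@10)
[I3] 3/4/5/12  (WAR R6: wait I2 read@11)
[I4] 11/15/22/23  (struct: DivU busy until I1 writes@10; RAW R4: wait I2 write@14)
[I5] 12/13/16/17
[I6] 18/24/26/27  (WAW R3: wait I5 write@17; RAW R2: wait I4 write@23)
[I7] 24/25/26/27  (WAW R2: wait I4 write@23)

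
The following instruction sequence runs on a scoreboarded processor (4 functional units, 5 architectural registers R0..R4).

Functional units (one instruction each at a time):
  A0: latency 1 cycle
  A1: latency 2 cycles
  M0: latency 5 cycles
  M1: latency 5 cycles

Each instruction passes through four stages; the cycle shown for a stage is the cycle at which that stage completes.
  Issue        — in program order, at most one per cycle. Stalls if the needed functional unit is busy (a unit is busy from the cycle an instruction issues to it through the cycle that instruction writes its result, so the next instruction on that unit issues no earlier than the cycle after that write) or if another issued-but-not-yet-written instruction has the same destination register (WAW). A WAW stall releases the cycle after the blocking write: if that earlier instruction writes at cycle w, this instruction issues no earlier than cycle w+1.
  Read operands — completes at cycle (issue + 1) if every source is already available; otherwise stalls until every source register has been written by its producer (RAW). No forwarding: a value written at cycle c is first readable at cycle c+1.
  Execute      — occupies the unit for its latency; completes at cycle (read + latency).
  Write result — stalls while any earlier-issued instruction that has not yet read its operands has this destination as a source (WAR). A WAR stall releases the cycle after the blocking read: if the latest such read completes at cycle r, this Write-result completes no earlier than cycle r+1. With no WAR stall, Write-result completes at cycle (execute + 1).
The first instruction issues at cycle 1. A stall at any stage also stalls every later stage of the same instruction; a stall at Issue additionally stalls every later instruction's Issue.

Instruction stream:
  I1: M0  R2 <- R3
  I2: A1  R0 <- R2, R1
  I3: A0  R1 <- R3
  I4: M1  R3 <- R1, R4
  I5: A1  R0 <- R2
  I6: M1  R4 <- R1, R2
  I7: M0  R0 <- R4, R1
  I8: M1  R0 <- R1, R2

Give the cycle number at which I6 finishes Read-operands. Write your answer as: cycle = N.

cycle = 19

c1: I1 issues→M0
c2: I1 reads | I2 issues→A1
c3: I3 issues→A0
c4: I3 reads | I4 issues→M1
c5: I3 exec-done
c7: I1 exec-done
c8: I1 writes R2
c9: I2 reads
c10: I3 writes R1
c11: I2 exec-done | I4 reads
c12: I2 writes R0
c13: I5 issues→A1
c14: I5 reads
c16: I4 exec-done | I5 exec-done
c17: I4 writes R3 | I5 writes R0
c18: I6 issues→M1
c19: I6 reads | I7 issues→M0
c24: I6 exec-done
c25: I6 writes R4
c26: I7 reads
c31: I7 exec-done
c32: I7 writes R0
c33: I8 issues→M1
c34: I8 reads
c39: I8 exec-done
c40: I8 writes R0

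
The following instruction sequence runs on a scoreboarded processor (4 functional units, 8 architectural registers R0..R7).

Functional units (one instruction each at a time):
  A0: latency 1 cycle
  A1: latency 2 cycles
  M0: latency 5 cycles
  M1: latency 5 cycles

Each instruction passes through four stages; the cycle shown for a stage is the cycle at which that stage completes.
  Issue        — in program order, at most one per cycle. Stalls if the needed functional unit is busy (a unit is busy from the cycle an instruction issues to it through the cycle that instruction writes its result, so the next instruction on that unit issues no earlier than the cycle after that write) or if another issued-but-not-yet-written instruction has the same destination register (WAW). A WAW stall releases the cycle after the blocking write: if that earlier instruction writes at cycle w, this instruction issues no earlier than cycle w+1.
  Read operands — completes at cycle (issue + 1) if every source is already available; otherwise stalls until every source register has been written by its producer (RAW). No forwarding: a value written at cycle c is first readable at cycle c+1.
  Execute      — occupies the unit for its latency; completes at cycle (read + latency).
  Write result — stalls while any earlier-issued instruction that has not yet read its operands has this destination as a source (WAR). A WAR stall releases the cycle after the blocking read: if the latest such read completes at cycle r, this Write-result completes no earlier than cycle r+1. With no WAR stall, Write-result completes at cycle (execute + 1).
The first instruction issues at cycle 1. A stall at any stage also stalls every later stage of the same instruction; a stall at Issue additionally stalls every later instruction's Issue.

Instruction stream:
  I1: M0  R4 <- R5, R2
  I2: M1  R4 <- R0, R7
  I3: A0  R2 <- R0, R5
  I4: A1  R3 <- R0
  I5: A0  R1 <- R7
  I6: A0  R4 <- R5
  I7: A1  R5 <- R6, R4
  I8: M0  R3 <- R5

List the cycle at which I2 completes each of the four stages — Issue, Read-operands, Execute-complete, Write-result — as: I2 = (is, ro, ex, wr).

c1: issue I1 (M0)
c2: I1 read-ops
c7: I1 finished on M0
c8: I1→R4
c9: issue I2 (M1)
c10: I2 read-ops; issue I3 (A0)
c11: I3 read-ops; issue I4 (A1)
c12: I3 finished on A0; I4 read-ops
c13: I3→R2
c14: I4 finished on A1; issue I5 (A0)
c15: I2 finished on M1; I4→R3; I5 read-ops
c16: I2→R4; I5 finished on A0
c17: I5→R1
c18: issue I6 (A0)
c19: I6 read-ops; issue I7 (A1)
c20: I6 finished on A0; issue I8 (M0)
c21: I6→R4
c22: I7 read-ops
c24: I7 finished on A1
c25: I7→R5
c26: I8 read-ops
c31: I8 finished on M0
c32: I8→R3

I2 = (9, 10, 15, 16)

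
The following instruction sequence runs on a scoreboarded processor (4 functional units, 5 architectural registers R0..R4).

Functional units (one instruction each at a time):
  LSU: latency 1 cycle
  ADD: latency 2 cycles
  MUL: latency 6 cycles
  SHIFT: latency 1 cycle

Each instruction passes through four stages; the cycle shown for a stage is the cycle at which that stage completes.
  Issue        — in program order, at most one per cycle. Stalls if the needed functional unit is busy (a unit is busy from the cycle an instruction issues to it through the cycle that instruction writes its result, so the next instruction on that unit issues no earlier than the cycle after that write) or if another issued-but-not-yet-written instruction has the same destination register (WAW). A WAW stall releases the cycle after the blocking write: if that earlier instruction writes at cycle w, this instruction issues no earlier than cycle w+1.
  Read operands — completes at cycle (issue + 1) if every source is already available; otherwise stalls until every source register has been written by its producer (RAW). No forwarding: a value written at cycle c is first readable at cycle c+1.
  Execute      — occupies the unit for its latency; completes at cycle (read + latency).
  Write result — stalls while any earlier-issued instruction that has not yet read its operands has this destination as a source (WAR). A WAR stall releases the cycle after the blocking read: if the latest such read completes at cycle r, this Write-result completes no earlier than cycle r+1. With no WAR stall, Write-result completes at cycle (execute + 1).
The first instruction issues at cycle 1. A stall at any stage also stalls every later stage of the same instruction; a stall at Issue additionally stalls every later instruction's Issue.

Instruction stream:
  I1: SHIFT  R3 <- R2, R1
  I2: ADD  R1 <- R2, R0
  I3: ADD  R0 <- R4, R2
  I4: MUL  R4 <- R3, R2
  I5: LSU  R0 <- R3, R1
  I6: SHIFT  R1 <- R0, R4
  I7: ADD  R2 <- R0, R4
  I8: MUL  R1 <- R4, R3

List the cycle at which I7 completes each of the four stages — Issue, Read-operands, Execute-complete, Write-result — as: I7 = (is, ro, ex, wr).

I7 = (14, 17, 19, 20)

[I1] 1/2/3/4
[I2] 2/3/5/6
[I3] 7/8/10/11  (struct: ADD busy until I2 writes@6)
[I4] 8/9/15/16
[I5] 12/13/14/15  (WAW R0: wait I3 write@11)
[I6] 13/17/18/19  (RAW R4: wait I4 write@16)
[I7] 14/17/19/20  (RAW R4: wait I4 write@16)
[I8] 20/21/27/28  (WAW R1: wait I6 write@19)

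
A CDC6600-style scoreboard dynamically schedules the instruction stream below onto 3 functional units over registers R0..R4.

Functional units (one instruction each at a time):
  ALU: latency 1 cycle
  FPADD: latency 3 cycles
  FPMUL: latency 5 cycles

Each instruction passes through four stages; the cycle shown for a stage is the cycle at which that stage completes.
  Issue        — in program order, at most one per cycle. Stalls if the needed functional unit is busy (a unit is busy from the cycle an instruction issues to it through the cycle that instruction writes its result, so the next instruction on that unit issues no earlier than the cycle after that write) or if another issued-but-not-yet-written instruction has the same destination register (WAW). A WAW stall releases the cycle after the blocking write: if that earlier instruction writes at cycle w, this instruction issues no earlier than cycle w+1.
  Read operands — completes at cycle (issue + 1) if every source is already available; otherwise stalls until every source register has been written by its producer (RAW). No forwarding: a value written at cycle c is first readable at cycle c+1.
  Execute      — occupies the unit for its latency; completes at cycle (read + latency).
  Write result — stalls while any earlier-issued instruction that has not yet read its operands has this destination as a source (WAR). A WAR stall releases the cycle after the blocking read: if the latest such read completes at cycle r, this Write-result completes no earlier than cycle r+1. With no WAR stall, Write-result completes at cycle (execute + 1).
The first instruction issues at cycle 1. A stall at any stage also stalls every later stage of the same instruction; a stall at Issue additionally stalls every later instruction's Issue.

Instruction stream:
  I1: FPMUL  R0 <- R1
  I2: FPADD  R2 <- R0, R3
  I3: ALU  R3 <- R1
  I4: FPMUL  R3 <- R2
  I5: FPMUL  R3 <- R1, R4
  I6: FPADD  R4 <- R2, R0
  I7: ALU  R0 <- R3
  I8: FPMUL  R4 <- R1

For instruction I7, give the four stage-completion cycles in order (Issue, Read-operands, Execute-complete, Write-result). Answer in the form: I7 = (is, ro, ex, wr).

I7 = (23, 29, 30, 31)

t=1  I1→FPMUL
t=2  I1 RO, I2→FPADD
t=3  I3→ALU
t=4  I3 RO
t=5  I3 EX
t=7  I1 EX
t=8  I1 WR R0
t=9  I2 RO
t=10  I3 WR R3
t=11  I4→FPMUL
t=12  I2 EX
t=13  I2 WR R2
t=14  I4 RO
t=19  I4 EX
t=20  I4 WR R3
t=21  I5→FPMUL
t=22  I5 RO, I6→FPADD
t=23  I6 RO, I7→ALU
t=26  I6 EX
t=27  I5 EX, I6 WR R4
t=28  I5 WR R3
t=29  I7 RO, I8→FPMUL
t=30  I7 EX, I8 RO
t=31  I7 WR R0
t=35  I8 EX
t=36  I8 WR R4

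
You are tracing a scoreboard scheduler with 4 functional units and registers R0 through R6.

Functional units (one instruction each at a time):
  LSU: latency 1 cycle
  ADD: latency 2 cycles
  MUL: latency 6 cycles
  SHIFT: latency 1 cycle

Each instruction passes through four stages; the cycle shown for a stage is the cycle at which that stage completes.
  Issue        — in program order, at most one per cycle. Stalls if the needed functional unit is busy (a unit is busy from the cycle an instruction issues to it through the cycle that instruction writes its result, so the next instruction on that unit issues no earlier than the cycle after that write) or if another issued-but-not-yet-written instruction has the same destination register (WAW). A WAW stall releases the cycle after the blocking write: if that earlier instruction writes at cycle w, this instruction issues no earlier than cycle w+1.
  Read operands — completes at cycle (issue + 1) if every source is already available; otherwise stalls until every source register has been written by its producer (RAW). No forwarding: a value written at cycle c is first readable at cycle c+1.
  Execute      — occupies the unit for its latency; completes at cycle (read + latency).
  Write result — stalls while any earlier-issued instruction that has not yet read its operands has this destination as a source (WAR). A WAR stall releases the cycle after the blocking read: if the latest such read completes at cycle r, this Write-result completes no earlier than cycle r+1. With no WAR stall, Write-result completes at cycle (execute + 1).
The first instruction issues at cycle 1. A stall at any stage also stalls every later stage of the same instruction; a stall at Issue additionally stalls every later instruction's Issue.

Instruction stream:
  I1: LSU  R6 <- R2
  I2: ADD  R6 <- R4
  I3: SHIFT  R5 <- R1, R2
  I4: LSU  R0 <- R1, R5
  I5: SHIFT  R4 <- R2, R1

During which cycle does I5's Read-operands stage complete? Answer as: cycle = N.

t=1  I1→LSU
t=2  I1 RO
t=3  I1 EX
t=4  I1 WR R6
t=5  I2→ADD
t=6  I2 RO, I3→SHIFT
t=7  I3 RO, I4→LSU
t=8  I2 EX, I3 EX
t=9  I2 WR R6, I3 WR R5
t=10  I4 RO, I5→SHIFT
t=11  I4 EX, I5 RO
t=12  I4 WR R0, I5 EX
t=13  I5 WR R4

cycle = 11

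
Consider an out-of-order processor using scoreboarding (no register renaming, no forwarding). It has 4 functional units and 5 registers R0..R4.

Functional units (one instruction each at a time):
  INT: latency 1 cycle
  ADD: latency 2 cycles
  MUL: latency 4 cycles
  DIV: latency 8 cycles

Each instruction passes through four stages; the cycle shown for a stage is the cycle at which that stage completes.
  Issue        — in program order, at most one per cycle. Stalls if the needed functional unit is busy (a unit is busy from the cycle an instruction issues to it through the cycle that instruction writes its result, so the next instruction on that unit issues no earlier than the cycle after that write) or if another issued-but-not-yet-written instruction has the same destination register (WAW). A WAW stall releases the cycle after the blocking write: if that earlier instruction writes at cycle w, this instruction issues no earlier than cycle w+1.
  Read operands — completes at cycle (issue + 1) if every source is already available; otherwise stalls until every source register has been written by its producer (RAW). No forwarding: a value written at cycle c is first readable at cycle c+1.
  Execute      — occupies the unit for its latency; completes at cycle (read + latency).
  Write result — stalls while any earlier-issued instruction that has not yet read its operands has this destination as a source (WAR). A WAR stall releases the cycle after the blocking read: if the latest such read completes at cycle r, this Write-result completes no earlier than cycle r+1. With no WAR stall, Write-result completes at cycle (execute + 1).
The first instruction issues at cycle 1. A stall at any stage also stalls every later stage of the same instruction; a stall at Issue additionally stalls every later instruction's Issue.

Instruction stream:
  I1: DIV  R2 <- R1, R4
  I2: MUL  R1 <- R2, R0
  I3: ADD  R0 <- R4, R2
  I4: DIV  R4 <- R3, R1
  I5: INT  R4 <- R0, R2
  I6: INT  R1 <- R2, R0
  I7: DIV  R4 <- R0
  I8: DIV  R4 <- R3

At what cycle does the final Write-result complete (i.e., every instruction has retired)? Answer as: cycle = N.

c1: issue I1 (DIV)
c2: I1 read-ops; issue I2 (MUL)
c3: issue I3 (ADD)
c10: I1 finished on DIV
c11: I1→R2
c12: I2 read-ops; I3 read-ops; issue I4 (DIV)
c14: I3 finished on ADD
c15: I3→R0
c16: I2 finished on MUL
c17: I2→R1
c18: I4 read-ops
c26: I4 finished on DIV
c27: I4→R4
c28: issue I5 (INT)
c29: I5 read-ops
c30: I5 finished on INT
c31: I5→R4
c32: issue I6 (INT)
c33: I6 read-ops; issue I7 (DIV)
c34: I6 finished on INT; I7 read-ops
c35: I6→R1
c42: I7 finished on DIV
c43: I7→R4
c44: issue I8 (DIV)
c45: I8 read-ops
c53: I8 finished on DIV
c54: I8→R4

cycle = 54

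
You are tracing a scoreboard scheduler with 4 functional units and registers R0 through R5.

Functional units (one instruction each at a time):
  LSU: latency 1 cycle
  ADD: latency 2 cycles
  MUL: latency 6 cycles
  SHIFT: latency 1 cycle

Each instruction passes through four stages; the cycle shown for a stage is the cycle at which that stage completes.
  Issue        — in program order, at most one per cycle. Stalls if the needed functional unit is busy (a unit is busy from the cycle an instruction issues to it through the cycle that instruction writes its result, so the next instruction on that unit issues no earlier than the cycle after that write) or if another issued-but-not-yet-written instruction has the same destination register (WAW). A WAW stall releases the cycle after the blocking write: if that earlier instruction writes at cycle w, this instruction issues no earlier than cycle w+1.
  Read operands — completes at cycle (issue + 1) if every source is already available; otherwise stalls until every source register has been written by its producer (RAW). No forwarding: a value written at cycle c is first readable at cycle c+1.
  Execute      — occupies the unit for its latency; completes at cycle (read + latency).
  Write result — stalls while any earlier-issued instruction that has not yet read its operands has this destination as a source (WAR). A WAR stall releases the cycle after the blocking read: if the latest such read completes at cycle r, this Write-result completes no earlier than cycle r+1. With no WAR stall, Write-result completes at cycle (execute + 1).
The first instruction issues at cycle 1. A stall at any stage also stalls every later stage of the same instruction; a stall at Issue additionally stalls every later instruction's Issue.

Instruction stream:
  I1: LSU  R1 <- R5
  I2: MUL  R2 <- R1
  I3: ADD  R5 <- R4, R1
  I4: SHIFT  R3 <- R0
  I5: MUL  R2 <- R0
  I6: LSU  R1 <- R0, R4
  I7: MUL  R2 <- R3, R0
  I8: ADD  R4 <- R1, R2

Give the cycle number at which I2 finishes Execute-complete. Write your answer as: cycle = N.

I1: IS=1 RO=2 EX=3 WR=4
I2: IS=2 RO=5 EX=11 WR=12  [RAW R1: wait I1 write@4]
I3: IS=3 RO=5 EX=7 WR=8  [RAW R1: wait I1 write@4]
I4: IS=4 RO=5 EX=6 WR=7
I5: IS=13 RO=14 EX=20 WR=21  [struct: MUL busy until I2 writes@12]
I6: IS=14 RO=15 EX=16 WR=17
I7: IS=22 RO=23 EX=29 WR=30  [struct: MUL busy until I5 writes@21]
I8: IS=23 RO=31 EX=33 WR=34  [RAW R2: wait I7 write@30]

cycle = 11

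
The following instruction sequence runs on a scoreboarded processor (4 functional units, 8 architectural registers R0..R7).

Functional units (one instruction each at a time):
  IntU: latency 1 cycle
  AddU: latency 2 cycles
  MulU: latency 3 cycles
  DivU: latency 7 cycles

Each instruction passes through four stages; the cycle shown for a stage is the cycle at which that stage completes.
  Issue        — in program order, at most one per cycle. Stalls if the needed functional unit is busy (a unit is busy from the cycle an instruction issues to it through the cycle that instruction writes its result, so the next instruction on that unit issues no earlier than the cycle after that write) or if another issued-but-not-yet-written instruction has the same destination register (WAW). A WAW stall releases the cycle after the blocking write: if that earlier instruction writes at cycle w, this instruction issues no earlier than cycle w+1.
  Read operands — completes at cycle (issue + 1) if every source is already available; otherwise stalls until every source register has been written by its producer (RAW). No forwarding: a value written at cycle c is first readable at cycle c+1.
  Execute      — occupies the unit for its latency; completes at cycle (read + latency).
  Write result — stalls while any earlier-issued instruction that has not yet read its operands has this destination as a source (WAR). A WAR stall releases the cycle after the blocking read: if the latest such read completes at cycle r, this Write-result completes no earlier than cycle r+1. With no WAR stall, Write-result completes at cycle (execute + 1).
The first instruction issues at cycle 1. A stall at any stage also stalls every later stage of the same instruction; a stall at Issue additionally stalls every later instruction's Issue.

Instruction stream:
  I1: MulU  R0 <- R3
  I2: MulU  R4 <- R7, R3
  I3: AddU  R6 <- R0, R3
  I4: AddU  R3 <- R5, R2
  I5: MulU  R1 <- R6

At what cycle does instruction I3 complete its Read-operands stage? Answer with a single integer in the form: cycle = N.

cycle = 9

I1: IS=1 RO=2 EX=5 WR=6
I2: IS=7 RO=8 EX=11 WR=12  [struct: MulU busy until I1 writes@6]
I3: IS=8 RO=9 EX=11 WR=12
I4: IS=13 RO=14 EX=16 WR=17  [struct: AddU busy until I3 writes@12]
I5: IS=14 RO=15 EX=18 WR=19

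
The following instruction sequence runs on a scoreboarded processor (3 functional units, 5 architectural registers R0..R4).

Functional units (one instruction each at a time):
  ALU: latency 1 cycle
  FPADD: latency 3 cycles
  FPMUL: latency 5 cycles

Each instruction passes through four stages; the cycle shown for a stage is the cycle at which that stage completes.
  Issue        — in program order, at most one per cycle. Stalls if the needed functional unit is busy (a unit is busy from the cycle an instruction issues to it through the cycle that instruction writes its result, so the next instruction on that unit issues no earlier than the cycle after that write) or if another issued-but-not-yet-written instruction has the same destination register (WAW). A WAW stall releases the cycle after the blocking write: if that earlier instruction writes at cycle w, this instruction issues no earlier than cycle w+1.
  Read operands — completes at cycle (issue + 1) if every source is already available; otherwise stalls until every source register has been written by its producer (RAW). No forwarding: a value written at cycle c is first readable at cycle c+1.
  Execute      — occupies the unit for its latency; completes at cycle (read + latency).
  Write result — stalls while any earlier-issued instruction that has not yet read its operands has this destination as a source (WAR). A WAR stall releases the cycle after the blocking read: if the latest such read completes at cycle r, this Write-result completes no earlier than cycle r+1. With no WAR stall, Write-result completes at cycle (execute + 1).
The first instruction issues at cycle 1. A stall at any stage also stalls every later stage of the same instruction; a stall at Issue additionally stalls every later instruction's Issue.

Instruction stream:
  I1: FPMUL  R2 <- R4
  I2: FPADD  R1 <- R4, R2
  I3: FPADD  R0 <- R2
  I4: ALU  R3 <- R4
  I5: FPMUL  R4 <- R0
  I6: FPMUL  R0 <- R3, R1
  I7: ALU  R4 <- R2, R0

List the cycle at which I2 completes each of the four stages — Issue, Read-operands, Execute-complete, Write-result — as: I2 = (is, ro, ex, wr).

c1: issue I1 (FPMUL)
c2: I1 read-ops | issue I2 (FPADD)
c7: I1 finished on FPMUL
c8: I1→R2
c9: I2 read-ops
c12: I2 finished on FPADD
c13: I2→R1
c14: issue I3 (FPADD)
c15: I3 read-ops | issue I4 (ALU)
c16: I4 read-ops | issue I5 (FPMUL)
c17: I4 finished on ALU
c18: I3 finished on FPADD | I4→R3
c19: I3→R0
c20: I5 read-ops
c25: I5 finished on FPMUL
c26: I5→R4
c27: issue I6 (FPMUL)
c28: I6 read-ops | issue I7 (ALU)
c33: I6 finished on FPMUL
c34: I6→R0
c35: I7 read-ops
c36: I7 finished on ALU
c37: I7→R4

I2 = (2, 9, 12, 13)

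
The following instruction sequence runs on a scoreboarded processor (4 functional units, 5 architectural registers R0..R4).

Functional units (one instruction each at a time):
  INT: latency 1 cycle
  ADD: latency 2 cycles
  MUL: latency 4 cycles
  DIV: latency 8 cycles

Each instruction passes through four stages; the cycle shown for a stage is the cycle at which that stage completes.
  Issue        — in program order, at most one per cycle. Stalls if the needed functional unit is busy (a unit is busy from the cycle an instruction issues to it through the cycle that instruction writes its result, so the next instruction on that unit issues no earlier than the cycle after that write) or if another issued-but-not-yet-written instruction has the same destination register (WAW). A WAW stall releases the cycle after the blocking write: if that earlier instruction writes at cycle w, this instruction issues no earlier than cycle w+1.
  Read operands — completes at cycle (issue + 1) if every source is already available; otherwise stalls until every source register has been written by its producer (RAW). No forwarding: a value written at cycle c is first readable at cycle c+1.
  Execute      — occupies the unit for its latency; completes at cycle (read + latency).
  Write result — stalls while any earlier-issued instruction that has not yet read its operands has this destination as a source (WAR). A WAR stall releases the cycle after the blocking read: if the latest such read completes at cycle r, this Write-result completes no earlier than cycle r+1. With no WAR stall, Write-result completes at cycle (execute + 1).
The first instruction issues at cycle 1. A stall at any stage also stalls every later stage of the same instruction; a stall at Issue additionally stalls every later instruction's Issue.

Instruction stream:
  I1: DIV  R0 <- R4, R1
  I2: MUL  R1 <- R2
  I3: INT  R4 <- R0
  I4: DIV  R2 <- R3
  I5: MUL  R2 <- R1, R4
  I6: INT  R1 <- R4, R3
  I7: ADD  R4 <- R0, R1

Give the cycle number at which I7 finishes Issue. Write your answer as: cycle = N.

[1] I1→DIV
[2] I1 RO | I2→MUL
[3] I2 RO | I3→INT
[7] I2 EX
[8] I2 WR R1
[10] I1 EX
[11] I1 WR R0
[12] I3 RO | I4→DIV
[13] I3 EX | I4 RO
[14] I3 WR R4
[21] I4 EX
[22] I4 WR R2
[23] I5→MUL
[24] I5 RO | I6→INT
[25] I6 RO | I7→ADD
[26] I6 EX
[27] I6 WR R1
[28] I5 EX | I7 RO
[29] I5 WR R2
[30] I7 EX
[31] I7 WR R4

cycle = 25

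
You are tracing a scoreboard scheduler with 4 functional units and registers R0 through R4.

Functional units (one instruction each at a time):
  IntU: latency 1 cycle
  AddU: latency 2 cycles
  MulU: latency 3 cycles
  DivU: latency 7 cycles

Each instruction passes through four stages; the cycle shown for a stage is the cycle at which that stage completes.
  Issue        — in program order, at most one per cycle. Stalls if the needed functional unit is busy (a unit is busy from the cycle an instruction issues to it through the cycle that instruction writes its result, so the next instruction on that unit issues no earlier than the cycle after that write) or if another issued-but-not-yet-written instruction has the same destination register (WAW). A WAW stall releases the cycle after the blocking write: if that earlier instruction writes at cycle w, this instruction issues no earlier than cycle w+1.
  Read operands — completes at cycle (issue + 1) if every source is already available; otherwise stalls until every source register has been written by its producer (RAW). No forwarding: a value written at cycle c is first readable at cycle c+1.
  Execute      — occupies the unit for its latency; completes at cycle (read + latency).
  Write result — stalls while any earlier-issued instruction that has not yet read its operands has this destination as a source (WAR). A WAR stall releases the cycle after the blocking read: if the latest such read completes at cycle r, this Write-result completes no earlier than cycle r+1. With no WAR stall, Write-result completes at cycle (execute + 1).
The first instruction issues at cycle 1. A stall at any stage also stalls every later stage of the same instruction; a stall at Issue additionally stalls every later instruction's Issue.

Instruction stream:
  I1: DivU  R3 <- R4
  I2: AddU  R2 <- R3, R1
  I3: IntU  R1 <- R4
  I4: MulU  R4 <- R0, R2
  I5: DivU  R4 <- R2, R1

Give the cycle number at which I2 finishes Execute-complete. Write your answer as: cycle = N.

[1] I1 issues→DivU
[2] I1 reads, I2 issues→AddU
[3] I3 issues→IntU
[4] I3 reads, I4 issues→MulU
[5] I3 exec-done
[9] I1 exec-done
[10] I1 writes R3
[11] I2 reads
[12] I3 writes R1
[13] I2 exec-done
[14] I2 writes R2
[15] I4 reads
[18] I4 exec-done
[19] I4 writes R4
[20] I5 issues→DivU
[21] I5 reads
[28] I5 exec-done
[29] I5 writes R4

cycle = 13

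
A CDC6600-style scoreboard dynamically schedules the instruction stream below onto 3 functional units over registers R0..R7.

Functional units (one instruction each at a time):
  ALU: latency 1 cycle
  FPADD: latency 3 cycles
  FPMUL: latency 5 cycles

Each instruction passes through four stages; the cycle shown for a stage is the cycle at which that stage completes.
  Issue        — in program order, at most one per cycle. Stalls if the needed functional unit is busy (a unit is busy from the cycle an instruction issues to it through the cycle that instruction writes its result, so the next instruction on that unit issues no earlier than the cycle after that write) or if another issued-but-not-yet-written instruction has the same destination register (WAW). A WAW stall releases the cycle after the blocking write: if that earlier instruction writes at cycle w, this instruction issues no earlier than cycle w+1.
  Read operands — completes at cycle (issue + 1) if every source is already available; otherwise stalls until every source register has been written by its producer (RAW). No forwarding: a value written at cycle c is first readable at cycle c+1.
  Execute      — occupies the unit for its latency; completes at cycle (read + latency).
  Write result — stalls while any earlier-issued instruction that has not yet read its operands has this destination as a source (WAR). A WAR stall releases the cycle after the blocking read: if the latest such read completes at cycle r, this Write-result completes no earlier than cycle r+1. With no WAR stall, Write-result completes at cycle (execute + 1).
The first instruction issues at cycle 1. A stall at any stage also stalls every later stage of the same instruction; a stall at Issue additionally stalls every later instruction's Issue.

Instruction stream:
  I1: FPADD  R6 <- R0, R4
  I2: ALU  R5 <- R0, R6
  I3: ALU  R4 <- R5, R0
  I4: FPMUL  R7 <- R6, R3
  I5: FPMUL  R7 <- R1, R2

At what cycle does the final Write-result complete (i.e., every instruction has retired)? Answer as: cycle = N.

I1  is:1  ro:2  ex:5  wr:6
I2  is:2  ro:7  ex:8  wr:9  — RAW R6: wait I1 write@6
I3  is:10  ro:11  ex:12  wr:13  — struct: ALU busy until I2 writes@9
I4  is:11  ro:12  ex:17  wr:18
I5  is:19  ro:20  ex:25  wr:26  — struct: FPMUL busy until I4 writes@18

cycle = 26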